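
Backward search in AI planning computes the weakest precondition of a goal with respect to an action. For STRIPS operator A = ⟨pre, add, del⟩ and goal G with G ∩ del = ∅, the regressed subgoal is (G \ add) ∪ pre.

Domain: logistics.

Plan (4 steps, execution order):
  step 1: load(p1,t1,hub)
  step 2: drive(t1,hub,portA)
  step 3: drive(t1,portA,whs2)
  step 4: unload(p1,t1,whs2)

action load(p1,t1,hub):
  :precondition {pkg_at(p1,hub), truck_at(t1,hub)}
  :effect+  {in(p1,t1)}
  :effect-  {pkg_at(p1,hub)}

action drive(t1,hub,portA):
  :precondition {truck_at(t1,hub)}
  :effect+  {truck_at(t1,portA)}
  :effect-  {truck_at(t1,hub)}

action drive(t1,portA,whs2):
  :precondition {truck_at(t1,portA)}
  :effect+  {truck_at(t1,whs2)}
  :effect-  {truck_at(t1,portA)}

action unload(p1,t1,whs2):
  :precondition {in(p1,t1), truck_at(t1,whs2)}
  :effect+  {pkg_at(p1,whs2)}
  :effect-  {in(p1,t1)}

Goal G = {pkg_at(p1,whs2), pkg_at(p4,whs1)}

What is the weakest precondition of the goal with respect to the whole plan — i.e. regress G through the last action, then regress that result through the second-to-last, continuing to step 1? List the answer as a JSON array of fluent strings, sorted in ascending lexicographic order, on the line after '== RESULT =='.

Work backward from the goal:
  through step 4 (unload(p1,t1,whs2)): drop {pkg_at(p1,whs2)}, keep {pkg_at(p4,whs1)}, require {in(p1,t1), truck_at(t1,whs2)}
    → {in(p1,t1), pkg_at(p4,whs1), truck_at(t1,whs2)}
  through step 3 (drive(t1,portA,whs2)): drop {truck_at(t1,whs2)}, keep {in(p1,t1), pkg_at(p4,whs1)}, require {truck_at(t1,portA)}
    → {in(p1,t1), pkg_at(p4,whs1), truck_at(t1,portA)}
  through step 2 (drive(t1,hub,portA)): drop {truck_at(t1,portA)}, keep {in(p1,t1), pkg_at(p4,whs1)}, require {truck_at(t1,hub)}
    → {in(p1,t1), pkg_at(p4,whs1), truck_at(t1,hub)}
  through step 1 (load(p1,t1,hub)): drop {in(p1,t1)}, keep {pkg_at(p4,whs1), truck_at(t1,hub)}, require {pkg_at(p1,hub), truck_at(t1,hub)}
    → {pkg_at(p1,hub), pkg_at(p4,whs1), truck_at(t1,hub)}

== RESULT ==
["pkg_at(p1,hub)", "pkg_at(p4,whs1)", "truck_at(t1,hub)"]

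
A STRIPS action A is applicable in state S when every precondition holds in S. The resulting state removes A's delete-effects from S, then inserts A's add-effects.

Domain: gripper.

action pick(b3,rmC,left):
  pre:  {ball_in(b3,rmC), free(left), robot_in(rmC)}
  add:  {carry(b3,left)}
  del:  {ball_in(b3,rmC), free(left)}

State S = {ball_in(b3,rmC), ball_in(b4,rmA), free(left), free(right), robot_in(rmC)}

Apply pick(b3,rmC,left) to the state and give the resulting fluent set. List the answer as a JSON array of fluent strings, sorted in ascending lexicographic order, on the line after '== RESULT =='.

Progress:
  pre ⊆ S: {ball_in(b3,rmC), free(left), robot_in(rmC)} ⊆ S  — applicable
  S \ del = {ball_in(b4,rmA), free(right), robot_in(rmC)}
  ∪ add   = {ball_in(b4,rmA), carry(b3,left), free(right), robot_in(rmC)}

== RESULT ==
["ball_in(b4,rmA)", "carry(b3,left)", "free(right)", "robot_in(rmC)"]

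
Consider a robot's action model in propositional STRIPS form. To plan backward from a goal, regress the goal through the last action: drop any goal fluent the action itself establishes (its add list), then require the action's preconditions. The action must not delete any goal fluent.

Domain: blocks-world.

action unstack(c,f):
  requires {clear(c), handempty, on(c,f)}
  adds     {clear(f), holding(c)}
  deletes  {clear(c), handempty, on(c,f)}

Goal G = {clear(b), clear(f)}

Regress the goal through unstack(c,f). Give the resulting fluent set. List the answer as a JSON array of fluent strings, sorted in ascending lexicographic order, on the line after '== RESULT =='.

Regress:
  G ∩ del = {}  (empty — regression defined)
  G \ add = {clear(b), clear(f)} \ {clear(f), holding(c)} = {clear(b)}
  ∪ pre   = {clear(b)} ∪ {clear(c), handempty, on(c,f)}
          = {clear(b), clear(c), handempty, on(c,f)}

== RESULT ==
["clear(b)", "clear(c)", "handempty", "on(c,f)"]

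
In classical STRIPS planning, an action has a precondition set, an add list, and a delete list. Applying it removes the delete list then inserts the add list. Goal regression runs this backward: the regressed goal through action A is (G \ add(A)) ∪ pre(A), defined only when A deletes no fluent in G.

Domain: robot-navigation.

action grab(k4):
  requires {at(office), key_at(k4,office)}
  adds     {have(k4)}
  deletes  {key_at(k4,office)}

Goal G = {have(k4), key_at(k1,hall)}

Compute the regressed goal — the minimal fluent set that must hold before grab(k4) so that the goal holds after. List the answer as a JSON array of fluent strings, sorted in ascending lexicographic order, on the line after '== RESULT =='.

Compute (G \ add) ∪ pre:
  G ∩ del = {}  (empty — regression defined)
  G \ add = {have(k4), key_at(k1,hall)} \ {have(k4)} = {key_at(k1,hall)}
  ∪ pre   = {key_at(k1,hall)} ∪ {at(office), key_at(k4,office)}
          = {at(office), key_at(k1,hall), key_at(k4,office)}

== RESULT ==
["at(office)", "key_at(k1,hall)", "key_at(k4,office)"]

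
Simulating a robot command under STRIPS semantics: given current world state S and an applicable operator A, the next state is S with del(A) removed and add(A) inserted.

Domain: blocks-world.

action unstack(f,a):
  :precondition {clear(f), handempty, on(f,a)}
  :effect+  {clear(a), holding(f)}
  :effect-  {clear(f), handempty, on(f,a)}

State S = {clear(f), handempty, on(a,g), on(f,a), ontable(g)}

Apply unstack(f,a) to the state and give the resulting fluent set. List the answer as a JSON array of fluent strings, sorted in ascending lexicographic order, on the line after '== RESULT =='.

Compute (S \ del) ∪ add:
  pre ⊆ S: {clear(f), handempty, on(f,a)} ⊆ S  — applicable
  S \ del = {on(a,g), ontable(g)}
  ∪ add   = {clear(a), holding(f), on(a,g), ontable(g)}

== RESULT ==
["clear(a)", "holding(f)", "on(a,g)", "ontable(g)"]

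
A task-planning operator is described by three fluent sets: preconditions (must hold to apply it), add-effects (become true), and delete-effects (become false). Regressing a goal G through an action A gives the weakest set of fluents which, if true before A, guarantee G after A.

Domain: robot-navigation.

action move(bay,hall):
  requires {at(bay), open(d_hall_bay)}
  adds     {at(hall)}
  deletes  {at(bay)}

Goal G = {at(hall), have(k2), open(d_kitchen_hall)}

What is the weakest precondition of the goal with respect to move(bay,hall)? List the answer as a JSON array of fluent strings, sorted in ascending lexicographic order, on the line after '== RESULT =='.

Compute (G \ add) ∪ pre:
  G ∩ del = {}  (empty — regression defined)
  G \ add = {at(hall), have(k2), open(d_kitchen_hall)} \ {at(hall)} = {have(k2), open(d_kitchen_hall)}
  ∪ pre   = {have(k2), open(d_kitchen_hall)} ∪ {at(bay), open(d_hall_bay)}
          = {at(bay), have(k2), open(d_hall_bay), open(d_kitchen_hall)}

== RESULT ==
["at(bay)", "have(k2)", "open(d_hall_bay)", "open(d_kitchen_hall)"]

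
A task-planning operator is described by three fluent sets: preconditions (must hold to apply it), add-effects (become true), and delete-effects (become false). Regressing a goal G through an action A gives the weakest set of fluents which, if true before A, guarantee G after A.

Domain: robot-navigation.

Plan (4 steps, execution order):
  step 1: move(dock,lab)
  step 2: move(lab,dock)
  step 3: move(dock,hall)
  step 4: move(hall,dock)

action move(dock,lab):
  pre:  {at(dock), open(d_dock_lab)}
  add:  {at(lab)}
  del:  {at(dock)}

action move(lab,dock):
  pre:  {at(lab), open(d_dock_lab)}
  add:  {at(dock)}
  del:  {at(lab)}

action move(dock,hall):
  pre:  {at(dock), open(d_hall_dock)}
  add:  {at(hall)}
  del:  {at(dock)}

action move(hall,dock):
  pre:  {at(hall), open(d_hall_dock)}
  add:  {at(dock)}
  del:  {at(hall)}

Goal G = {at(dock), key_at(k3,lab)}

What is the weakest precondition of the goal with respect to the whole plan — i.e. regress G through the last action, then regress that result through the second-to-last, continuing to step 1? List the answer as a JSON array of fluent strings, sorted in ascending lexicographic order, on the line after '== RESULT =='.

Work backward from the goal:
  through step 4 (move(hall,dock)): drop {at(dock)}, keep {key_at(k3,lab)}, require {at(hall), open(d_hall_dock)}
    → {at(hall), key_at(k3,lab), open(d_hall_dock)}
  through step 3 (move(dock,hall)): drop {at(hall)}, keep {key_at(k3,lab), open(d_hall_dock)}, require {at(dock), open(d_hall_dock)}
    → {at(dock), key_at(k3,lab), open(d_hall_dock)}
  through step 2 (move(lab,dock)): drop {at(dock)}, keep {key_at(k3,lab), open(d_hall_dock)}, require {at(lab), open(d_dock_lab)}
    → {at(lab), key_at(k3,lab), open(d_dock_lab), open(d_hall_dock)}
  through step 1 (move(dock,lab)): drop {at(lab)}, keep {key_at(k3,lab), open(d_dock_lab), open(d_hall_dock)}, require {at(dock), open(d_dock_lab)}
    → {at(dock), key_at(k3,lab), open(d_dock_lab), open(d_hall_dock)}

== RESULT ==
["at(dock)", "key_at(k3,lab)", "open(d_dock_lab)", "open(d_hall_dock)"]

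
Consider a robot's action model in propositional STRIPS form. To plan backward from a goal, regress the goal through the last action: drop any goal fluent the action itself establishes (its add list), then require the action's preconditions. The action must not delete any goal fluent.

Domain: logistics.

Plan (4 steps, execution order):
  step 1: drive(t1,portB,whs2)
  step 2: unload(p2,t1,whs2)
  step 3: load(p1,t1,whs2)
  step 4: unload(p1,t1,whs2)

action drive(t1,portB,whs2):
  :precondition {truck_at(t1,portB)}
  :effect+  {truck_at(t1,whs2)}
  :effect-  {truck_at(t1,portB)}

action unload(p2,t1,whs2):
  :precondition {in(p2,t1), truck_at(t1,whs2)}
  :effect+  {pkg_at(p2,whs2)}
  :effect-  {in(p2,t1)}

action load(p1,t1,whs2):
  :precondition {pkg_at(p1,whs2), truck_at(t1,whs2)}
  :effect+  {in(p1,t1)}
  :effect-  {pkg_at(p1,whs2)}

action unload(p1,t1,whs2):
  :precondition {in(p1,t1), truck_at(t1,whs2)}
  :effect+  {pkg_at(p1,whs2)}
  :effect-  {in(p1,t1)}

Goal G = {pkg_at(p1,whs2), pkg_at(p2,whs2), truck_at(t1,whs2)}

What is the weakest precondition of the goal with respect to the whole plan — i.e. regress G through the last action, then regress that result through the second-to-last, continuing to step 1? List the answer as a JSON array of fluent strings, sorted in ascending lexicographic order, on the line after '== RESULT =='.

Regress step by step:
  through step 4 (unload(p1,t1,whs2)): drop {pkg_at(p1,whs2)}, keep {pkg_at(p2,whs2), truck_at(t1,whs2)}, require {in(p1,t1), truck_at(t1,whs2)}
    → {in(p1,t1), pkg_at(p2,whs2), truck_at(t1,whs2)}
  through step 3 (load(p1,t1,whs2)): drop {in(p1,t1)}, keep {pkg_at(p2,whs2), truck_at(t1,whs2)}, require {pkg_at(p1,whs2), truck_at(t1,whs2)}
    → {pkg_at(p1,whs2), pkg_at(p2,whs2), truck_at(t1,whs2)}
  through step 2 (unload(p2,t1,whs2)): drop {pkg_at(p2,whs2)}, keep {pkg_at(p1,whs2), truck_at(t1,whs2)}, require {in(p2,t1), truck_at(t1,whs2)}
    → {in(p2,t1), pkg_at(p1,whs2), truck_at(t1,whs2)}
  through step 1 (drive(t1,portB,whs2)): drop {truck_at(t1,whs2)}, keep {in(p2,t1), pkg_at(p1,whs2)}, require {truck_at(t1,portB)}
    → {in(p2,t1), pkg_at(p1,whs2), truck_at(t1,portB)}

== RESULT ==
["in(p2,t1)", "pkg_at(p1,whs2)", "truck_at(t1,portB)"]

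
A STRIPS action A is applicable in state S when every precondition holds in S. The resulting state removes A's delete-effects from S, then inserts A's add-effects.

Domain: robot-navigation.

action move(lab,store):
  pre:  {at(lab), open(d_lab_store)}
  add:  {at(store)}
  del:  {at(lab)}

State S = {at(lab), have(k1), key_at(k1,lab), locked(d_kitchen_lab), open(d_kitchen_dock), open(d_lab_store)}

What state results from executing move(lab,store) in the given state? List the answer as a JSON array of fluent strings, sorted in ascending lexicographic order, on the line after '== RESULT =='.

Progress:
  pre ⊆ S: {at(lab), open(d_lab_store)} ⊆ S  — applicable
  S \ del = {have(k1), key_at(k1,lab), locked(d_kitchen_lab), open(d_kitchen_dock), open(d_lab_store)}
  ∪ add   = {at(store), have(k1), key_at(k1,lab), locked(d_kitchen_lab), open(d_kitchen_dock), open(d_lab_store)}

== RESULT ==
["at(store)", "have(k1)", "key_at(k1,lab)", "locked(d_kitchen_lab)", "open(d_kitchen_dock)", "open(d_lab_store)"]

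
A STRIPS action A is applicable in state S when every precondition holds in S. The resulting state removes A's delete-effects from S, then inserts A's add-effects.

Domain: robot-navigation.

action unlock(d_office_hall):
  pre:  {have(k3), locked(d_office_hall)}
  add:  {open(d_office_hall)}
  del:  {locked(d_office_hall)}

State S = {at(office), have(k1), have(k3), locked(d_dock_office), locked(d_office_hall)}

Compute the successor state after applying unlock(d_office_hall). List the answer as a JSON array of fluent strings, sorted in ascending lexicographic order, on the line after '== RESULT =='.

Progress:
  pre ⊆ S: {have(k3), locked(d_office_hall)} ⊆ S  — applicable
  S \ del = {at(office), have(k1), have(k3), locked(d_dock_office)}
  ∪ add   = {at(office), have(k1), have(k3), locked(d_dock_office), open(d_office_hall)}

== RESULT ==
["at(office)", "have(k1)", "have(k3)", "locked(d_dock_office)", "open(d_office_hall)"]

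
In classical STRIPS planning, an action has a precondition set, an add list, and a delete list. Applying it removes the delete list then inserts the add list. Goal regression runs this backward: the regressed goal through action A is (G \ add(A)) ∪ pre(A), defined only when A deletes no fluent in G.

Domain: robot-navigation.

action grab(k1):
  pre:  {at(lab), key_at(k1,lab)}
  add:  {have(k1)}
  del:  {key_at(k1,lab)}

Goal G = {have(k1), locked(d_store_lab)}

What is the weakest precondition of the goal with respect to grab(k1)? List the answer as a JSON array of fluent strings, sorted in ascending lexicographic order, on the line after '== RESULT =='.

Regress:
  G ∩ del = {}  (empty — regression defined)
  G \ add = {have(k1), locked(d_store_lab)} \ {have(k1)} = {locked(d_store_lab)}
  ∪ pre   = {locked(d_store_lab)} ∪ {at(lab), key_at(k1,lab)}
          = {at(lab), key_at(k1,lab), locked(d_store_lab)}

== RESULT ==
["at(lab)", "key_at(k1,lab)", "locked(d_store_lab)"]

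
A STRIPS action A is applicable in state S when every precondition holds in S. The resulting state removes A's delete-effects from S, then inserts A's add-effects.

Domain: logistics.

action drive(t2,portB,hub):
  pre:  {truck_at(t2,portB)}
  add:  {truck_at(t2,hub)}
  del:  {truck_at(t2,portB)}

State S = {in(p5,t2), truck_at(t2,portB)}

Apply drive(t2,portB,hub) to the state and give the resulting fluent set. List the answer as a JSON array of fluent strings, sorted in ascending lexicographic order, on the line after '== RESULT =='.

Progress:
  pre ⊆ S: {truck_at(t2,portB)} ⊆ S  — applicable
  S \ del = {in(p5,t2)}
  ∪ add   = {in(p5,t2), truck_at(t2,hub)}

== RESULT ==
["in(p5,t2)", "truck_at(t2,hub)"]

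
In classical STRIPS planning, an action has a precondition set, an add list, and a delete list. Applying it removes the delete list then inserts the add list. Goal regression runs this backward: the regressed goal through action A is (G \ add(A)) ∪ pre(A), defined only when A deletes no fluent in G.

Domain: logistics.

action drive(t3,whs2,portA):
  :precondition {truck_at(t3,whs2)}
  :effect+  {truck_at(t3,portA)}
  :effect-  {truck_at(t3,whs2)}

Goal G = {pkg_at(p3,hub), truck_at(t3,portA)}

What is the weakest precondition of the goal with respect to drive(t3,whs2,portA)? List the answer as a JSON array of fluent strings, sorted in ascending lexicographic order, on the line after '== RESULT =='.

Regress:
  G ∩ del = {}  (empty — regression defined)
  G \ add = {pkg_at(p3,hub), truck_at(t3,portA)} \ {truck_at(t3,portA)} = {pkg_at(p3,hub)}
  ∪ pre   = {pkg_at(p3,hub)} ∪ {truck_at(t3,whs2)}
          = {pkg_at(p3,hub), truck_at(t3,whs2)}

== RESULT ==
["pkg_at(p3,hub)", "truck_at(t3,whs2)"]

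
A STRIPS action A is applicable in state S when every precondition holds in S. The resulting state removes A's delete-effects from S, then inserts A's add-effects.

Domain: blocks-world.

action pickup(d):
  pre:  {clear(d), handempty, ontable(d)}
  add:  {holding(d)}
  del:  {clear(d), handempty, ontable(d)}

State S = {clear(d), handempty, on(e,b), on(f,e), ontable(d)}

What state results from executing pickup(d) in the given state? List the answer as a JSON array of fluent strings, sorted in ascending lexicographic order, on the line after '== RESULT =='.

Progress:
  pre ⊆ S: {clear(d), handempty, ontable(d)} ⊆ S  — applicable
  S \ del = {on(e,b), on(f,e)}
  ∪ add   = {holding(d), on(e,b), on(f,e)}

== RESULT ==
["holding(d)", "on(e,b)", "on(f,e)"]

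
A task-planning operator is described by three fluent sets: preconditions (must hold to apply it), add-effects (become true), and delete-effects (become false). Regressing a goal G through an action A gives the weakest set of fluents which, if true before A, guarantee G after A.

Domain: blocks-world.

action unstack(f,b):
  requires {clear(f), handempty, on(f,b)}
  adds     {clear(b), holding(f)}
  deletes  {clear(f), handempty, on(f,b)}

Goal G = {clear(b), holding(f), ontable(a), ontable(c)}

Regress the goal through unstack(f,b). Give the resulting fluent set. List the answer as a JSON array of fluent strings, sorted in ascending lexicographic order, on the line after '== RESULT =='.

Regress:
  G ∩ del = {}  (empty — regression defined)
  G \ add = {clear(b), holding(f), ontable(a), ontable(c)} \ {clear(b), holding(f)} = {ontable(a), ontable(c)}
  ∪ pre   = {ontable(a), ontable(c)} ∪ {clear(f), handempty, on(f,b)}
          = {clear(f), handempty, on(f,b), ontable(a), ontable(c)}

== RESULT ==
["clear(f)", "handempty", "on(f,b)", "ontable(a)", "ontable(c)"]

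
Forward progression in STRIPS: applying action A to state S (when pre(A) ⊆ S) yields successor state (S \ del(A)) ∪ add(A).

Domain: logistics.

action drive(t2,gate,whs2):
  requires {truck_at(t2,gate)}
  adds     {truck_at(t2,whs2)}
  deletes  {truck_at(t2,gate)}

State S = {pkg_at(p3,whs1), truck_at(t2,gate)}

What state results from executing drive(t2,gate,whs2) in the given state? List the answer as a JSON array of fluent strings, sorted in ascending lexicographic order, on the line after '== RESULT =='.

Progress:
  pre ⊆ S: {truck_at(t2,gate)} ⊆ S  — applicable
  S \ del = {pkg_at(p3,whs1)}
  ∪ add   = {pkg_at(p3,whs1), truck_at(t2,whs2)}

== RESULT ==
["pkg_at(p3,whs1)", "truck_at(t2,whs2)"]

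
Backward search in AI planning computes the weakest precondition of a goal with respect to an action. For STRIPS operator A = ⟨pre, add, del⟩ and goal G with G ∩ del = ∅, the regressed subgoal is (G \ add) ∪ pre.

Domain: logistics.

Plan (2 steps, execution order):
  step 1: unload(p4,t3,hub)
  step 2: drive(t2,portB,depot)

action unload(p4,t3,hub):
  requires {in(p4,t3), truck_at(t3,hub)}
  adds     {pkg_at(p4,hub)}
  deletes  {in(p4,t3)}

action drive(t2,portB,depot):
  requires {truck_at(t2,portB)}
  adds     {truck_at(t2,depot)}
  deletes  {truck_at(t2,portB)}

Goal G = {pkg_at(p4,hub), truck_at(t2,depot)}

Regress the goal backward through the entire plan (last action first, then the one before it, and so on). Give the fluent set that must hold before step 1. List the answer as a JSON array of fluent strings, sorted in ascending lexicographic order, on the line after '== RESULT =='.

Work backward from the goal:
  through step 2 (drive(t2,portB,depot)): drop {truck_at(t2,depot)}, keep {pkg_at(p4,hub)}, require {truck_at(t2,portB)}
    → {pkg_at(p4,hub), truck_at(t2,portB)}
  through step 1 (unload(p4,t3,hub)): drop {pkg_at(p4,hub)}, keep {truck_at(t2,portB)}, require {in(p4,t3), truck_at(t3,hub)}
    → {in(p4,t3), truck_at(t2,portB), truck_at(t3,hub)}

== RESULT ==
["in(p4,t3)", "truck_at(t2,portB)", "truck_at(t3,hub)"]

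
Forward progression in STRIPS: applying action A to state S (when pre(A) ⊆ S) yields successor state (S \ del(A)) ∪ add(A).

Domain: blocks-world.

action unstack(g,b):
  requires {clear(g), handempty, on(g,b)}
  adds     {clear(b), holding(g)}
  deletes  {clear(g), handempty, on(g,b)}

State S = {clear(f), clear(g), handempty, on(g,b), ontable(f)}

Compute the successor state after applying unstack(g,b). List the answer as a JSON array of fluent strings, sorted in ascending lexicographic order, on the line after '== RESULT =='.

Progress:
  pre ⊆ S: {clear(g), handempty, on(g,b)} ⊆ S  — applicable
  S \ del = {clear(f), ontable(f)}
  ∪ add   = {clear(b), clear(f), holding(g), ontable(f)}

== RESULT ==
["clear(b)", "clear(f)", "holding(g)", "ontable(f)"]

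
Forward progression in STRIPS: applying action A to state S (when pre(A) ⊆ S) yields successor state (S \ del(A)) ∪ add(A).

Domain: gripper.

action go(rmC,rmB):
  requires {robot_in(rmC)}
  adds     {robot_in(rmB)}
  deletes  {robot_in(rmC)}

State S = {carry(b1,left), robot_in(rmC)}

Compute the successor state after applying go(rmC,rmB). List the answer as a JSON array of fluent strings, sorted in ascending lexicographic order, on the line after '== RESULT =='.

Compute (S \ del) ∪ add:
  pre ⊆ S: {robot_in(rmC)} ⊆ S  — applicable
  S \ del = {carry(b1,left)}
  ∪ add   = {carry(b1,left), robot_in(rmB)}

== RESULT ==
["carry(b1,left)", "robot_in(rmB)"]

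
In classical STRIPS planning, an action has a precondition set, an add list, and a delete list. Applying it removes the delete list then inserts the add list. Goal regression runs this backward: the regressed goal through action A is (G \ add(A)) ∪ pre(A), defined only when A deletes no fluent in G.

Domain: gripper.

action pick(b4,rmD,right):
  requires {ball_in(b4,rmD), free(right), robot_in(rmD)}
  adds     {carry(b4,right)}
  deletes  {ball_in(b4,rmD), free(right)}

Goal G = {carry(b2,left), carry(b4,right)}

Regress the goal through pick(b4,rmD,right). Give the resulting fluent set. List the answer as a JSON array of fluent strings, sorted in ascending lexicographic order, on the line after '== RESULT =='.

Compute (G \ add) ∪ pre:
  G ∩ del = {}  (empty — regression defined)
  G \ add = {carry(b2,left), carry(b4,right)} \ {carry(b4,right)} = {carry(b2,left)}
  ∪ pre   = {carry(b2,left)} ∪ {ball_in(b4,rmD), free(right), robot_in(rmD)}
          = {ball_in(b4,rmD), carry(b2,left), free(right), robot_in(rmD)}

== RESULT ==
["ball_in(b4,rmD)", "carry(b2,left)", "free(right)", "robot_in(rmD)"]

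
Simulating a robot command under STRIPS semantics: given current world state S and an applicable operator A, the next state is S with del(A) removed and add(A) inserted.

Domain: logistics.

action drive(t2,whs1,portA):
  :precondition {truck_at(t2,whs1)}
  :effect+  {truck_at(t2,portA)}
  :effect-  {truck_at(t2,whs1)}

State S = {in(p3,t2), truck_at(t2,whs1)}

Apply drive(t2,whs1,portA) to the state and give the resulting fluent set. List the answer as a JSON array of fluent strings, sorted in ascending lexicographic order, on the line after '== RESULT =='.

Compute (S \ del) ∪ add:
  pre ⊆ S: {truck_at(t2,whs1)} ⊆ S  — applicable
  S \ del = {in(p3,t2)}
  ∪ add   = {in(p3,t2), truck_at(t2,portA)}

== RESULT ==
["in(p3,t2)", "truck_at(t2,portA)"]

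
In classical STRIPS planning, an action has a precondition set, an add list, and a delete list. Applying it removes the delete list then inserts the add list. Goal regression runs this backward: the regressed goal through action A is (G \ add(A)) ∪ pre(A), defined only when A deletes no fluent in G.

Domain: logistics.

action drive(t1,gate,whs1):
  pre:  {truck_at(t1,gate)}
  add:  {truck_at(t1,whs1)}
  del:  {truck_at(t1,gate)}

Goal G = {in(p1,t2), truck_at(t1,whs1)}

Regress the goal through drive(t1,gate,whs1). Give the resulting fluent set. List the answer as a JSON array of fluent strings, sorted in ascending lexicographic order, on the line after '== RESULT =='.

Compute (G \ add) ∪ pre:
  G ∩ del = {}  (empty — regression defined)
  G \ add = {in(p1,t2), truck_at(t1,whs1)} \ {truck_at(t1,whs1)} = {in(p1,t2)}
  ∪ pre   = {in(p1,t2)} ∪ {truck_at(t1,gate)}
          = {in(p1,t2), truck_at(t1,gate)}

== RESULT ==
["in(p1,t2)", "truck_at(t1,gate)"]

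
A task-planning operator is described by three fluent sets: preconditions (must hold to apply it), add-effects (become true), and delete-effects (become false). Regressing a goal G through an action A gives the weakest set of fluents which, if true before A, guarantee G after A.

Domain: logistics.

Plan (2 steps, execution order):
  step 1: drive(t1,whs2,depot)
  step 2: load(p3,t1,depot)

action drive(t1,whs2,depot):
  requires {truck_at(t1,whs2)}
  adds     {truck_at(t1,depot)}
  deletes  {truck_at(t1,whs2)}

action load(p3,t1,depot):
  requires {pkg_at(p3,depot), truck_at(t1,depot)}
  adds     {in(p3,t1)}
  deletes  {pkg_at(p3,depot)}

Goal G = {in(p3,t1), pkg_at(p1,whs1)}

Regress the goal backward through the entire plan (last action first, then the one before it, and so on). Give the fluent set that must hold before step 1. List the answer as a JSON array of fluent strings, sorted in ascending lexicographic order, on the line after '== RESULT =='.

Regress step by step:
  through step 2 (load(p3,t1,depot)): drop {in(p3,t1)}, keep {pkg_at(p1,whs1)}, require {pkg_at(p3,depot), truck_at(t1,depot)}
    → {pkg_at(p1,whs1), pkg_at(p3,depot), truck_at(t1,depot)}
  through step 1 (drive(t1,whs2,depot)): drop {truck_at(t1,depot)}, keep {pkg_at(p1,whs1), pkg_at(p3,depot)}, require {truck_at(t1,whs2)}
    → {pkg_at(p1,whs1), pkg_at(p3,depot), truck_at(t1,whs2)}

== RESULT ==
["pkg_at(p1,whs1)", "pkg_at(p3,depot)", "truck_at(t1,whs2)"]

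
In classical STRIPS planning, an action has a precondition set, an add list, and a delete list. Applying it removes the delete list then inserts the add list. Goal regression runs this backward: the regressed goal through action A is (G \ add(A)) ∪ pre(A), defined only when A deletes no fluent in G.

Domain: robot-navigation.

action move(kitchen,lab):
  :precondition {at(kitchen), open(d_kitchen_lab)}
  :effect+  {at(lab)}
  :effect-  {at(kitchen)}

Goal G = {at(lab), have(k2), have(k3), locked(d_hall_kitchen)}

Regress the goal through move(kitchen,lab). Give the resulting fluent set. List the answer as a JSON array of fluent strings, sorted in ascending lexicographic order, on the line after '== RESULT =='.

Compute (G \ add) ∪ pre:
  G ∩ del = {}  (empty — regression defined)
  G \ add = {at(lab), have(k2), have(k3), locked(d_hall_kitchen)} \ {at(lab)} = {have(k2), have(k3), locked(d_hall_kitchen)}
  ∪ pre   = {have(k2), have(k3), locked(d_hall_kitchen)} ∪ {at(kitchen), open(d_kitchen_lab)}
          = {at(kitchen), have(k2), have(k3), locked(d_hall_kitchen), open(d_kitchen_lab)}

== RESULT ==
["at(kitchen)", "have(k2)", "have(k3)", "locked(d_hall_kitchen)", "open(d_kitchen_lab)"]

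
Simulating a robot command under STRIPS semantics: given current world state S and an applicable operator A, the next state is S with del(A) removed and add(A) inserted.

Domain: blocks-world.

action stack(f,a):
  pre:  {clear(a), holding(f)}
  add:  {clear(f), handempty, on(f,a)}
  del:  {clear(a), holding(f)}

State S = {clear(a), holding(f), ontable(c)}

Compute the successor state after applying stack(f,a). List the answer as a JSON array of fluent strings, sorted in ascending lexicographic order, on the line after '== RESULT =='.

Progress:
  pre ⊆ S: {clear(a), holding(f)} ⊆ S  — applicable
  S \ del = {ontable(c)}
  ∪ add   = {clear(f), handempty, on(f,a), ontable(c)}

== RESULT ==
["clear(f)", "handempty", "on(f,a)", "ontable(c)"]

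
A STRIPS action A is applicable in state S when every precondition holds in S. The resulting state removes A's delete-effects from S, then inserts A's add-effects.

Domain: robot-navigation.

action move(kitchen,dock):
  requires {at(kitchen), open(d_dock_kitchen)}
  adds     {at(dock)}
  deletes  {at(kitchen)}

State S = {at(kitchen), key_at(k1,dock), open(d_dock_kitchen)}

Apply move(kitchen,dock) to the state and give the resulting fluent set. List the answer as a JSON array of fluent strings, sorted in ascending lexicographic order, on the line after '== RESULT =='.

Progress:
  pre ⊆ S: {at(kitchen), open(d_dock_kitchen)} ⊆ S  — applicable
  S \ del = {key_at(k1,dock), open(d_dock_kitchen)}
  ∪ add   = {at(dock), key_at(k1,dock), open(d_dock_kitchen)}

== RESULT ==
["at(dock)", "key_at(k1,dock)", "open(d_dock_kitchen)"]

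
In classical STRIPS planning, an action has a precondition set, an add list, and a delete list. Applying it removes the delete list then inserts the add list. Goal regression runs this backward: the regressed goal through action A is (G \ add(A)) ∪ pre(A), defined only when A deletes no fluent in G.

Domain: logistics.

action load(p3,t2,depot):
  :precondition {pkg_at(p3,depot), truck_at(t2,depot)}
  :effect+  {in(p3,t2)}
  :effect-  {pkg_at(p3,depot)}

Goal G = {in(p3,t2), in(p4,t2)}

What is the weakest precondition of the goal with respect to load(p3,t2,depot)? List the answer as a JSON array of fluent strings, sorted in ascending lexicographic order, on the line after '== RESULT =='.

Regress:
  G ∩ del = {}  (empty — regression defined)
  G \ add = {in(p3,t2), in(p4,t2)} \ {in(p3,t2)} = {in(p4,t2)}
  ∪ pre   = {in(p4,t2)} ∪ {pkg_at(p3,depot), truck_at(t2,depot)}
          = {in(p4,t2), pkg_at(p3,depot), truck_at(t2,depot)}

== RESULT ==
["in(p4,t2)", "pkg_at(p3,depot)", "truck_at(t2,depot)"]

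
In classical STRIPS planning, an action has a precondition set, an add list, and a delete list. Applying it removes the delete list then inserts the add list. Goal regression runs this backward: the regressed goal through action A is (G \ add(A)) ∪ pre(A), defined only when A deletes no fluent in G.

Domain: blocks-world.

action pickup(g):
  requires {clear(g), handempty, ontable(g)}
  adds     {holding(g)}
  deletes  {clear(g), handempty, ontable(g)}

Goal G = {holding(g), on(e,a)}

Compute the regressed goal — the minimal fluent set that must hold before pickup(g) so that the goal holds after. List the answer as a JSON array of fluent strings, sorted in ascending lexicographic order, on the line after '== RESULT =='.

Regress:
  G ∩ del = {}  (empty — regression defined)
  G \ add = {holding(g), on(e,a)} \ {holding(g)} = {on(e,a)}
  ∪ pre   = {on(e,a)} ∪ {clear(g), handempty, ontable(g)}
          = {clear(g), handempty, on(e,a), ontable(g)}

== RESULT ==
["clear(g)", "handempty", "on(e,a)", "ontable(g)"]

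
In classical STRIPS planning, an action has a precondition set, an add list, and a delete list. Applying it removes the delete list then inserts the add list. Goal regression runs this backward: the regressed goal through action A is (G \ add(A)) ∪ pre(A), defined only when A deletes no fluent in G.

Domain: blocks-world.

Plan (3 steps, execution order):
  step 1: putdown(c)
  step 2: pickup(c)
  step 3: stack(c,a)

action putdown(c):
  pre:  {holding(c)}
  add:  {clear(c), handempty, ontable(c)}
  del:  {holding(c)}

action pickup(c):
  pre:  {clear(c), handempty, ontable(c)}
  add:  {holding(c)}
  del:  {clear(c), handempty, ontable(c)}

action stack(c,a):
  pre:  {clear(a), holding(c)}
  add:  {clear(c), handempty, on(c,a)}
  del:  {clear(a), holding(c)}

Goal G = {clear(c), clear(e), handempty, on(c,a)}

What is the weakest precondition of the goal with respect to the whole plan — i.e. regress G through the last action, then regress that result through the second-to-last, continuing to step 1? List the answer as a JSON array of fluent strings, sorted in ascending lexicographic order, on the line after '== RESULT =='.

Work backward from the goal:
  through step 3 (stack(c,a)): drop {clear(c), handempty, on(c,a)}, keep {clear(e)}, require {clear(a), holding(c)}
    → {clear(a), clear(e), holding(c)}
  through step 2 (pickup(c)): drop {holding(c)}, keep {clear(a), clear(e)}, require {clear(c), handempty, ontable(c)}
    → {clear(a), clear(c), clear(e), handempty, ontable(c)}
  through step 1 (putdown(c)): drop {clear(c), handempty, ontable(c)}, keep {clear(a), clear(e)}, require {holding(c)}
    → {clear(a), clear(e), holding(c)}

== RESULT ==
["clear(a)", "clear(e)", "holding(c)"]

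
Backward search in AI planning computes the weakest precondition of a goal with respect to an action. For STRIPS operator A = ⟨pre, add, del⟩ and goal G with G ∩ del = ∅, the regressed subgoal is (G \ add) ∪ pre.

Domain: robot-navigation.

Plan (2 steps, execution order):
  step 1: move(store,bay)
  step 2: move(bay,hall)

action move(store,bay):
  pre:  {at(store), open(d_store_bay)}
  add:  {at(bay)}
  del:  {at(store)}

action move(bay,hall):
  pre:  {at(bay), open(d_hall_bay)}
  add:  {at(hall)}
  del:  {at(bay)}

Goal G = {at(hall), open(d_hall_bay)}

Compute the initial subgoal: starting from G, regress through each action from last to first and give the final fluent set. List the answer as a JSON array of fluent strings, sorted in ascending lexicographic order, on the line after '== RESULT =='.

Regress step by step:
  through step 2 (move(bay,hall)): drop {at(hall)}, keep {open(d_hall_bay)}, require {at(bay), open(d_hall_bay)}
    → {at(bay), open(d_hall_bay)}
  through step 1 (move(store,bay)): drop {at(bay)}, keep {open(d_hall_bay)}, require {at(store), open(d_store_bay)}
    → {at(store), open(d_hall_bay), open(d_store_bay)}

== RESULT ==
["at(store)", "open(d_hall_bay)", "open(d_store_bay)"]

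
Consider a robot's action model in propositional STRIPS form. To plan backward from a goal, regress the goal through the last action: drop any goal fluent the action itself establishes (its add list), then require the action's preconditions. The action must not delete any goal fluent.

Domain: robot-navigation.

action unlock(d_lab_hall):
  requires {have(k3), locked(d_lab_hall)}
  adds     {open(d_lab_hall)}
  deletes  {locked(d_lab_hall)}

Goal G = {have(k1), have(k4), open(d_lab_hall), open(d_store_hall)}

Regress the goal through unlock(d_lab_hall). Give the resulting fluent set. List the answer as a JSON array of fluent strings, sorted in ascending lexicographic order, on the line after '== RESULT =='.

Compute (G \ add) ∪ pre:
  G ∩ del = {}  (empty — regression defined)
  G \ add = {have(k1), have(k4), open(d_lab_hall), open(d_store_hall)} \ {open(d_lab_hall)} = {have(k1), have(k4), open(d_store_hall)}
  ∪ pre   = {have(k1), have(k4), open(d_store_hall)} ∪ {have(k3), locked(d_lab_hall)}
          = {have(k1), have(k3), have(k4), locked(d_lab_hall), open(d_store_hall)}

== RESULT ==
["have(k1)", "have(k3)", "have(k4)", "locked(d_lab_hall)", "open(d_store_hall)"]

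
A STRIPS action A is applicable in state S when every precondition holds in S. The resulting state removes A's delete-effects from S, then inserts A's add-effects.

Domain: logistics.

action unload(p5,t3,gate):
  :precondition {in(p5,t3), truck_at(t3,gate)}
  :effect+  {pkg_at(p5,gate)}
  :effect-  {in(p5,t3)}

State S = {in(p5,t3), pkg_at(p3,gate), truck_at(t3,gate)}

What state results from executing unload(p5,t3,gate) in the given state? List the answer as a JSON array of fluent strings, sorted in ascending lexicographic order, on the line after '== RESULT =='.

Progress:
  pre ⊆ S: {in(p5,t3), truck_at(t3,gate)} ⊆ S  — applicable
  S \ del = {pkg_at(p3,gate), truck_at(t3,gate)}
  ∪ add   = {pkg_at(p3,gate), pkg_at(p5,gate), truck_at(t3,gate)}

== RESULT ==
["pkg_at(p3,gate)", "pkg_at(p5,gate)", "truck_at(t3,gate)"]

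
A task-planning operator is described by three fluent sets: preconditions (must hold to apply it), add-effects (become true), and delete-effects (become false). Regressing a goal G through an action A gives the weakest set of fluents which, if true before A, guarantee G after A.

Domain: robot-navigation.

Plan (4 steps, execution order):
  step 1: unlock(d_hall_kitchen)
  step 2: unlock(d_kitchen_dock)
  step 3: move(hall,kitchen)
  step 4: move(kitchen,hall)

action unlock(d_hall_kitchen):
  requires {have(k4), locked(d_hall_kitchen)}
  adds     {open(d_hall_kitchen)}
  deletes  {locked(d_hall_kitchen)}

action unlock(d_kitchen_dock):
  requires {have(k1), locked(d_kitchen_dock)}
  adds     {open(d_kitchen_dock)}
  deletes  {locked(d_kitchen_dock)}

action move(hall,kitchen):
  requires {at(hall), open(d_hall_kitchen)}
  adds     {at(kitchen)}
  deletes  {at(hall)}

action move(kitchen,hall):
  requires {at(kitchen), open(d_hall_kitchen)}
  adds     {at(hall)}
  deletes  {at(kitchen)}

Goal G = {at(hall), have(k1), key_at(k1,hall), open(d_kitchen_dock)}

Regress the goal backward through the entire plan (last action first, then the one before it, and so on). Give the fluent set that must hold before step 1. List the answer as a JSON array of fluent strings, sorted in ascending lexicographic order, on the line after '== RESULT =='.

Work backward from the goal:
  through step 4 (move(kitchen,hall)): drop {at(hall)}, keep {have(k1), key_at(k1,hall), open(d_kitchen_dock)}, require {at(kitchen), open(d_hall_kitchen)}
    → {at(kitchen), have(k1), key_at(k1,hall), open(d_hall_kitchen), open(d_kitchen_dock)}
  through step 3 (move(hall,kitchen)): drop {at(kitchen)}, keep {have(k1), key_at(k1,hall), open(d_hall_kitchen), open(d_kitchen_dock)}, require {at(hall), open(d_hall_kitchen)}
    → {at(hall), have(k1), key_at(k1,hall), open(d_hall_kitchen), open(d_kitchen_dock)}
  through step 2 (unlock(d_kitchen_dock)): drop {open(d_kitchen_dock)}, keep {at(hall), have(k1), key_at(k1,hall), open(d_hall_kitchen)}, require {have(k1), locked(d_kitchen_dock)}
    → {at(hall), have(k1), key_at(k1,hall), locked(d_kitchen_dock), open(d_hall_kitchen)}
  through step 1 (unlock(d_hall_kitchen)): drop {open(d_hall_kitchen)}, keep {at(hall), have(k1), key_at(k1,hall), locked(d_kitchen_dock)}, require {have(k4), locked(d_hall_kitchen)}
    → {at(hall), have(k1), have(k4), key_at(k1,hall), locked(d_hall_kitchen), locked(d_kitchen_dock)}

== RESULT ==
["at(hall)", "have(k1)", "have(k4)", "key_at(k1,hall)", "locked(d_hall_kitchen)", "locked(d_kitchen_dock)"]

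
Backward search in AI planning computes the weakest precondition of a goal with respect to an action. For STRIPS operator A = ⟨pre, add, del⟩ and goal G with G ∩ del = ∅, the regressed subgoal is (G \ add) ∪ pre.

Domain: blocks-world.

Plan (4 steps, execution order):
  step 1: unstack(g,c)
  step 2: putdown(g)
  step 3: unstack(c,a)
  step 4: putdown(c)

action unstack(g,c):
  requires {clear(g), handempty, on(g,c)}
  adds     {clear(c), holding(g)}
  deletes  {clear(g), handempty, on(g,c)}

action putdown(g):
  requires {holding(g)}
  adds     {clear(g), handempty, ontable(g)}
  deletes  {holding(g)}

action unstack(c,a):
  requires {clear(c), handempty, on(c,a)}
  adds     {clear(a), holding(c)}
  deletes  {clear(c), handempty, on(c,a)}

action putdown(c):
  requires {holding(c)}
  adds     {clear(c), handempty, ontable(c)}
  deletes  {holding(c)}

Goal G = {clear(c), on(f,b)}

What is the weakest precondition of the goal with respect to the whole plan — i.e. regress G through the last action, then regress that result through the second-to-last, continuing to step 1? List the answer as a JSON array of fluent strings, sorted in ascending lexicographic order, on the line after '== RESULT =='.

Work backward from the goal:
  through step 4 (putdown(c)): drop {clear(c)}, keep {on(f,b)}, require {holding(c)}
    → {holding(c), on(f,b)}
  through step 3 (unstack(c,a)): drop {holding(c)}, keep {on(f,b)}, require {clear(c), handempty, on(c,a)}
    → {clear(c), handempty, on(c,a), on(f,b)}
  through step 2 (putdown(g)): drop {handempty}, keep {clear(c), on(c,a), on(f,b)}, require {holding(g)}
    → {clear(c), holding(g), on(c,a), on(f,b)}
  through step 1 (unstack(g,c)): drop {clear(c), holding(g)}, keep {on(c,a), on(f,b)}, require {clear(g), handempty, on(g,c)}
    → {clear(g), handempty, on(c,a), on(f,b), on(g,c)}

== RESULT ==
["clear(g)", "handempty", "on(c,a)", "on(f,b)", "on(g,c)"]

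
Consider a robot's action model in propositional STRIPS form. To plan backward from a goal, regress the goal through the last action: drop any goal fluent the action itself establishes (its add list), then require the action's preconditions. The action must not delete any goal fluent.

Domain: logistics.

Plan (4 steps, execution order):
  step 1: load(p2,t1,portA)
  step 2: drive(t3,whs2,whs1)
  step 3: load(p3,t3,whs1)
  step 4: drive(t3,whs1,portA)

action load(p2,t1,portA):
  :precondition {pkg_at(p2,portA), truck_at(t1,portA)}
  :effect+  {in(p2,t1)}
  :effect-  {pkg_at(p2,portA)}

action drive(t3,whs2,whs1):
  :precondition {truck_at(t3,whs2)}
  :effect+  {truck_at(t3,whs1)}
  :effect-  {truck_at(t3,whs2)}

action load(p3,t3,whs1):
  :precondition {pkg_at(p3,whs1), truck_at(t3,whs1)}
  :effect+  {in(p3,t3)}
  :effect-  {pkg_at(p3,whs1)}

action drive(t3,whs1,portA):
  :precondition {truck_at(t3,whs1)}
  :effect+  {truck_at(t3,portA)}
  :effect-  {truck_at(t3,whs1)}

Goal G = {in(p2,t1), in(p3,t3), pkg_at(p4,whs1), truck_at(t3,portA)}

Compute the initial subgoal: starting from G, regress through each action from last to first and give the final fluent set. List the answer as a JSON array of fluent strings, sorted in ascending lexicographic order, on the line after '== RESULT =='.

Regress step by step:
  through step 4 (drive(t3,whs1,portA)): drop {truck_at(t3,portA)}, keep {in(p2,t1), in(p3,t3), pkg_at(p4,whs1)}, require {truck_at(t3,whs1)}
    → {in(p2,t1), in(p3,t3), pkg_at(p4,whs1), truck_at(t3,whs1)}
  through step 3 (load(p3,t3,whs1)): drop {in(p3,t3)}, keep {in(p2,t1), pkg_at(p4,whs1), truck_at(t3,whs1)}, require {pkg_at(p3,whs1), truck_at(t3,whs1)}
    → {in(p2,t1), pkg_at(p3,whs1), pkg_at(p4,whs1), truck_at(t3,whs1)}
  through step 2 (drive(t3,whs2,whs1)): drop {truck_at(t3,whs1)}, keep {in(p2,t1), pkg_at(p3,whs1), pkg_at(p4,whs1)}, require {truck_at(t3,whs2)}
    → {in(p2,t1), pkg_at(p3,whs1), pkg_at(p4,whs1), truck_at(t3,whs2)}
  through step 1 (load(p2,t1,portA)): drop {in(p2,t1)}, keep {pkg_at(p3,whs1), pkg_at(p4,whs1), truck_at(t3,whs2)}, require {pkg_at(p2,portA), truck_at(t1,portA)}
    → {pkg_at(p2,portA), pkg_at(p3,whs1), pkg_at(p4,whs1), truck_at(t1,portA), truck_at(t3,whs2)}

== RESULT ==
["pkg_at(p2,portA)", "pkg_at(p3,whs1)", "pkg_at(p4,whs1)", "truck_at(t1,portA)", "truck_at(t3,whs2)"]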